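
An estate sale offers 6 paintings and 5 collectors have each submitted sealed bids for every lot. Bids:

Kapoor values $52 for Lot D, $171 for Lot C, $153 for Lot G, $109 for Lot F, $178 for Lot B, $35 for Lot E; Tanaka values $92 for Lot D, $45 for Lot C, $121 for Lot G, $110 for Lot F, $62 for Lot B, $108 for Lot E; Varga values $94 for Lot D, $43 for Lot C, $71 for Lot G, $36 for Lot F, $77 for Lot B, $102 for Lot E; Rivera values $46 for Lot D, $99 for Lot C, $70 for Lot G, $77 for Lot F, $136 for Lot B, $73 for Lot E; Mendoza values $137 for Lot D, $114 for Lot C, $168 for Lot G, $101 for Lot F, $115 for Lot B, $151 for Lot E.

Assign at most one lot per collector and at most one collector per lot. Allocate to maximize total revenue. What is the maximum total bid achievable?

Optimal: Kapoor→Lot C ($171), Tanaka→Lot F ($110), Varga→Lot E ($102), Rivera→Lot B ($136), Mendoza→Lot G ($168) — total 171+110+102+136+168 = $687.
Row-greedy (each collector in turn takes its best remaining lot) gives $637, worse by 50.
Next-best assignment: Kapoor→Lot C, Tanaka→Lot F, Varga→Lot D, Rivera→Lot B, Mendoza→Lot G = $679.
No other one-to-one assignment exceeds $687.

Maximum total: $687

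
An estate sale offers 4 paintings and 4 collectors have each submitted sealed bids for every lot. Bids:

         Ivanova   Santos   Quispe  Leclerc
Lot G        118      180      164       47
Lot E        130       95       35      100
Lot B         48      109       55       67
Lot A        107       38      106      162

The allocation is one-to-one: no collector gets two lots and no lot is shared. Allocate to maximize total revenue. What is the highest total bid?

Optimal: Ivanova→Lot E ($130), Santos→Lot B ($109), Quispe→Lot G ($164), Leclerc→Lot A ($162) — total 130+109+164+162 = $565.
Column-greedy (each lot in turn goes to its best remaining collector) gives $483, worse by 82.

Maximum total: $565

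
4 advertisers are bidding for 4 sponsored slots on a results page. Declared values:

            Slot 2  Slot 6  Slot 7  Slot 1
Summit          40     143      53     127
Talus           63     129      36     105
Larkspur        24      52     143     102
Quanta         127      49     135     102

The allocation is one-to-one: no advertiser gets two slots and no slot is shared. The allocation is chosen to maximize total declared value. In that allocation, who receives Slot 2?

Quanta receives Slot 2.

This is the linear assignment problem.
Optimal: Summit→Slot 1 ($127), Talus→Slot 6 ($129), Larkspur→Slot 7 ($143), Quanta→Slot 2 ($127) — total 127+129+143+127 = $526.
Max-entry greedy (repeatedly take the single best remaining cell) gives $518, worse by 8.
Swapping Summit↔Larkspur (Summit→Slot 7 $53, Larkspur→Slot 1 $102) loses 115.
No other one-to-one assignment exceeds $526.
Quanta's own top slot is Slot 7 ($135), but forcing Quanta→Slot 7 and reassigning the rest optimally gives only $443 — worse by 83.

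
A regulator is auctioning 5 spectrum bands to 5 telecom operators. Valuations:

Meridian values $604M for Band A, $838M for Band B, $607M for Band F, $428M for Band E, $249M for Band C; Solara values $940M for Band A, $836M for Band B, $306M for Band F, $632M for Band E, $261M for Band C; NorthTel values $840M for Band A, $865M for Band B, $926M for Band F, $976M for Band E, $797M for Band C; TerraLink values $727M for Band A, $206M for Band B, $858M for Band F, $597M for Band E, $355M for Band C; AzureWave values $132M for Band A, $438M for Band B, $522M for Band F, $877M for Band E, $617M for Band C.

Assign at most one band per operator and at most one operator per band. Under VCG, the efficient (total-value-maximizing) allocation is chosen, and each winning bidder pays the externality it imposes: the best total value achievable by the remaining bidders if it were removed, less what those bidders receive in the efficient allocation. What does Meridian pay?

Efficient allocation: Meridian→Band B ($838M), Solara→Band A ($940M), NorthTel→Band C ($797M), TerraLink→Band F ($858M), AzureWave→Band E ($877M); total welfare W = $4310M.
Meridian receives Band B at value $838M, so the others get W − 838 = $3472M.
Without Meridian: best allocation of the remaining 4 bidders over all 5 bands is Solara→Band A ($940M), NorthTel→Band B ($865M), TerraLink→Band F ($858M), AzureWave→Band E ($877M), total $3540M.
VCG payment = (others' best without Meridian) − (others' welfare with Meridian) = 3540 − 3472 = $68M.

Meridian pays $68M.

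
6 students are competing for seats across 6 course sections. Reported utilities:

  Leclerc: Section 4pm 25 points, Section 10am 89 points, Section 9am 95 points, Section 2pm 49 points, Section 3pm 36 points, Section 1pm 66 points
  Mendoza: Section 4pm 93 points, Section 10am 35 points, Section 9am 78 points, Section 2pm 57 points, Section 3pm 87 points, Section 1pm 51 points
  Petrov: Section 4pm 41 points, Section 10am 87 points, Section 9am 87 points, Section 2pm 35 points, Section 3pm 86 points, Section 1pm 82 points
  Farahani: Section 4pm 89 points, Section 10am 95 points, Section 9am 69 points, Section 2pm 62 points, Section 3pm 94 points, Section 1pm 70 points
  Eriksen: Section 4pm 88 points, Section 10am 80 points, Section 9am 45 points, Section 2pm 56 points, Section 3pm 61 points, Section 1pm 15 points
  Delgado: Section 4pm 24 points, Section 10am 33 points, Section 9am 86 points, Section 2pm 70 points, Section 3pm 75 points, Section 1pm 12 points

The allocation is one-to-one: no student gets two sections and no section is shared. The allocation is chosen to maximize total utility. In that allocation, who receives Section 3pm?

This is a one-to-one assignment (maximum-weight bipartite matching).
Optimal: Leclerc→Section 9am (95 points), Mendoza→Section 3pm (87 points), Petrov→Section 1pm (82 points), Farahani→Section 10am (95 points), Eriksen→Section 4pm (88 points), Delgado→Section 2pm (70 points) — total 95+87+82+95+88+70 = 517 points.
Row-greedy (each student in turn takes its best remaining section) gives 437 points, worse by 80.
Swapping Farahani↔Petrov (Farahani→Section 1pm 70 points, Petrov→Section 10am 87 points) loses 20.
Every other assignment is strictly worse.
Mendoza's own top section is Section 4pm (93 points), but forcing Mendoza→Section 4pm and reassigning the rest optimally gives only 514 points — worse by 3.

Mendoza receives Section 3pm.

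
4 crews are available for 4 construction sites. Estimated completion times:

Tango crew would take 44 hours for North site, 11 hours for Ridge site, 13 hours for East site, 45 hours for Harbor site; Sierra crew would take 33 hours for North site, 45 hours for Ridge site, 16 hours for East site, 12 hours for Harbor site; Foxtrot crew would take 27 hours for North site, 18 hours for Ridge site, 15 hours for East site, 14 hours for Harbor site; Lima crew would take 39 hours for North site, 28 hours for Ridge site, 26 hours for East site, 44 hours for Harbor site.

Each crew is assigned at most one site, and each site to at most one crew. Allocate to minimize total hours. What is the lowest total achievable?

This is a one-to-one assignment (minimum-cost bipartite matching).
Optimal: Tango crew→Ridge site (11 hours), Sierra crew→Harbor site (12 hours), Foxtrot crew→North site (27 hours), Lima crew→East site (26 hours) — total 11+12+27+26 = 76 hours.
Min-entry greedy (repeatedly take the single cheapest remaining cell) gives 77 hours, worse by 1.
Swapping Foxtrot crew↔Tango crew (Foxtrot crew→Ridge site 18 hours, Tango crew→North site 44 hours) adds 24.

Min total: 76 hours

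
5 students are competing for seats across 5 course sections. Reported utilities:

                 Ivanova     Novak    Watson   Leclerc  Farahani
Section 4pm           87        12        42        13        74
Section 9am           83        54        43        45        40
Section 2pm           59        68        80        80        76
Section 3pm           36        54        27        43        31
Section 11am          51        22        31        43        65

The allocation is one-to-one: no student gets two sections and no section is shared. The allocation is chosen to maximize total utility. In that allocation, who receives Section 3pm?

Treat this as an assignment problem: match each student to one section.
Optimal: Ivanova→Section 9am (83 points), Novak→Section 3pm (54 points), Watson→Section 2pm (80 points), Leclerc→Section 11am (43 points), Farahani→Section 4pm (74 points) — total 83+54+80+43+74 = 334 points.
Max-entry greedy (repeatedly take the single best remaining cell) gives 329 points, worse by 5.
Every other assignment is strictly worse.
Novak's own top section is Section 2pm (68 points), but forcing Novak→Section 2pm and reassigning the rest optimally gives only 306 points — worse by 28.

Novak receives Section 3pm.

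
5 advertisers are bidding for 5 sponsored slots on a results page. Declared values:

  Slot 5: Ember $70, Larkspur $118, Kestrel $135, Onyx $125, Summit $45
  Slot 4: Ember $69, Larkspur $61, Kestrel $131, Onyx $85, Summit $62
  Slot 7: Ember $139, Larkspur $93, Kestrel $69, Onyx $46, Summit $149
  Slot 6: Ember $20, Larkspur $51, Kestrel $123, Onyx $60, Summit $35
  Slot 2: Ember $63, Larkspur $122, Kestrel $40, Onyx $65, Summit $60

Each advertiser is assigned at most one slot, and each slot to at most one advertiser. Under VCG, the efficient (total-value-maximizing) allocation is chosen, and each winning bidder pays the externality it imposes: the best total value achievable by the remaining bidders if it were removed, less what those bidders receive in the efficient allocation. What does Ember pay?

Ember pays $8.

Efficient allocation: Ember→Slot 4 ($69), Larkspur→Slot 2 ($122), Kestrel→Slot 6 ($123), Onyx→Slot 5 ($125), Summit→Slot 7 ($149); total welfare W = $588.
Ember receives Slot 4 at value $69, so the others get W − 69 = $519.
Without Ember: best allocation of the remaining 4 bidders over all 5 slots is Larkspur→Slot 2 ($122), Kestrel→Slot 4 ($131), Onyx→Slot 5 ($125), Summit→Slot 7 ($149), total $527.
VCG payment = (others' best without Ember) − (others' welfare with Ember) = 527 − 519 = $8.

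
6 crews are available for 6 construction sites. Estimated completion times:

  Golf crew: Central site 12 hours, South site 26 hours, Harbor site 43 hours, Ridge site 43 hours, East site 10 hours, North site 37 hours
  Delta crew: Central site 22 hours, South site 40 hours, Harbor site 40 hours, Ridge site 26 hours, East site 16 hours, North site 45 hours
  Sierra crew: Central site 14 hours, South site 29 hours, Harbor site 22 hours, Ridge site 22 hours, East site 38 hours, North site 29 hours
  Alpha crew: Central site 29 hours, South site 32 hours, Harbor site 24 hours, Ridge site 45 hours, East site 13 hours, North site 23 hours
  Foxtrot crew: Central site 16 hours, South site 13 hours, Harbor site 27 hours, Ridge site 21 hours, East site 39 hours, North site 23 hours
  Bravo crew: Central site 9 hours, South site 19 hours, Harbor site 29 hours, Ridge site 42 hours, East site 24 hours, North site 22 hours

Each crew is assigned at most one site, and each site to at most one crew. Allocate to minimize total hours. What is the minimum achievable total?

Min total: 103 hours

Optimal: Golf crew→East site (10 hours), Delta crew→Ridge site (26 hours), Sierra crew→Harbor site (22 hours), Alpha crew→North site (23 hours), Foxtrot crew→South site (13 hours), Bravo crew→Central site (9 hours) — total 10+26+22+23+13+9 = 103 hours.
Swapping Sierra crew↔Foxtrot crew (Sierra crew→South site 29 hours, Foxtrot crew→Harbor site 27 hours) adds 21.
No other one-to-one assignment undercuts 103 hours.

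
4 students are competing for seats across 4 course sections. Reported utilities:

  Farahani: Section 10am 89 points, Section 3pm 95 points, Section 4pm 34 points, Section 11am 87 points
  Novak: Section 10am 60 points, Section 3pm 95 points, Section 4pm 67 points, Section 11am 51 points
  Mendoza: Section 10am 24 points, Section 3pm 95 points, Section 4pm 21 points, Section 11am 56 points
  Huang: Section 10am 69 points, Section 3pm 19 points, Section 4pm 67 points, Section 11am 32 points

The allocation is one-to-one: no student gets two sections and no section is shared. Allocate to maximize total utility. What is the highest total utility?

This is the linear assignment problem.
Optimal: Farahani→Section 11am (87 points), Novak→Section 4pm (67 points), Mendoza→Section 3pm (95 points), Huang→Section 10am (69 points) — total 87+67+95+69 = 318 points.
Column-greedy (each section in turn goes to its best remaining student) gives 307 points, worse by 11.
Checked against all permutations: 318 points is optimal.

Maximum total: 318 points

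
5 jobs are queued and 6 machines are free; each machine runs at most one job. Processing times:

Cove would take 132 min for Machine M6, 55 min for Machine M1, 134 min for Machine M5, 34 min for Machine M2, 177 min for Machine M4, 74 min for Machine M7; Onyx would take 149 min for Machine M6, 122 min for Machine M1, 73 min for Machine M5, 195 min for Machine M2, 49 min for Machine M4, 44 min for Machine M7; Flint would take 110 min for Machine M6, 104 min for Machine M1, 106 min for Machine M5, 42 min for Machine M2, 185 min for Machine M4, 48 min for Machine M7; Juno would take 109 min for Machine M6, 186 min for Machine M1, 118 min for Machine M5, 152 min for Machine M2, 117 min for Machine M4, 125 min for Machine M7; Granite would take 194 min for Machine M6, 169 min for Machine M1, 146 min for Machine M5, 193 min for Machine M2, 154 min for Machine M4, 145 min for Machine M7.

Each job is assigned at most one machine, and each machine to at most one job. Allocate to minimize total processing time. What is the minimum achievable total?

Optimal: Cove→Machine M2 (34 min), Onyx→Machine M4 (49 min), Flint→Machine M7 (48 min), Juno→Machine M6 (109 min), Granite→Machine M5 (146 min) — total 34+49+48+109+146 = 386 min.
Row-greedy (each job in turn takes its cheapest remaining machine) gives 437 min, worse by 51.
Next-best assignment: Cove→Machine M1, Onyx→Machine M7, Flint→Machine M2, Juno→Machine M6, Granite→Machine M5 = 396 min.
Swapping Juno↔Granite (Juno→Machine M5 118 min, Granite→Machine M6 194 min) adds 57.
No other one-to-one assignment undercuts 386 min.

Min total: 386 min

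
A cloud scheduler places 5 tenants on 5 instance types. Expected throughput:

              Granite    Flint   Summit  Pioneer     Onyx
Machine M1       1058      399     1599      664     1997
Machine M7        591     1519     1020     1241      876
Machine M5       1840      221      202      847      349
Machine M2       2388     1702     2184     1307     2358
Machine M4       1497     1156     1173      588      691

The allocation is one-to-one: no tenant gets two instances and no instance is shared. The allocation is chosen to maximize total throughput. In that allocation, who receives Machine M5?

Granite receives Machine M5.

Optimal: Granite→Machine M5 (1840 ops/s), Flint→Machine M4 (1156 ops/s), Summit→Machine M2 (2184 ops/s), Pioneer→Machine M7 (1241 ops/s), Onyx→Machine M1 (1997 ops/s) — total 1840+1156+2184+1241+1997 = 8418 ops/s.
Row-greedy (each tenant in turn takes its best remaining instance) gives 7044 ops/s, worse by 1374.
Next-best assignment: Granite→Machine M5, Flint→Machine M4, Summit→Machine M1, Pioneer→Machine M7, Onyx→Machine M2 = 8194 ops/s.
Swapping Flint↔Onyx (Flint→Machine M1 399 ops/s, Onyx→Machine M4 691 ops/s) loses 2063.
Checked against all permutations: 8418 ops/s is optimal.
Granite's own top instance is Machine M2 (2388 ops/s), but forcing Granite→Machine M2 and reassigning the rest optimally gives only 7924 ops/s — worse by 494.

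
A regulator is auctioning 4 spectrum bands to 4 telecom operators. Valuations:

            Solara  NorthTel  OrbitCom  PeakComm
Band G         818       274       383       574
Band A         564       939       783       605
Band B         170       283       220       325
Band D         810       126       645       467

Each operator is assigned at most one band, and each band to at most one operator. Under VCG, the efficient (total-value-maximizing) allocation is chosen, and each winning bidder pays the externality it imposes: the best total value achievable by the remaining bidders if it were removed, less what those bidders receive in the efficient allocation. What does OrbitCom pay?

OrbitCom pays $241M.

Efficient allocation: Solara→Band G ($818M), NorthTel→Band A ($939M), OrbitCom→Band D ($645M), PeakComm→Band B ($325M); total welfare W = $2727M.
OrbitCom receives Band D at value $645M, so the others get W − 645 = $2082M.
Without OrbitCom: best allocation of the remaining 3 bidders over all 4 bands is Solara→Band D ($810M), NorthTel→Band A ($939M), PeakComm→Band G ($574M), total $2323M.
VCG payment = (others' best without OrbitCom) − (others' welfare with OrbitCom) = 2323 − 2082 = $241M.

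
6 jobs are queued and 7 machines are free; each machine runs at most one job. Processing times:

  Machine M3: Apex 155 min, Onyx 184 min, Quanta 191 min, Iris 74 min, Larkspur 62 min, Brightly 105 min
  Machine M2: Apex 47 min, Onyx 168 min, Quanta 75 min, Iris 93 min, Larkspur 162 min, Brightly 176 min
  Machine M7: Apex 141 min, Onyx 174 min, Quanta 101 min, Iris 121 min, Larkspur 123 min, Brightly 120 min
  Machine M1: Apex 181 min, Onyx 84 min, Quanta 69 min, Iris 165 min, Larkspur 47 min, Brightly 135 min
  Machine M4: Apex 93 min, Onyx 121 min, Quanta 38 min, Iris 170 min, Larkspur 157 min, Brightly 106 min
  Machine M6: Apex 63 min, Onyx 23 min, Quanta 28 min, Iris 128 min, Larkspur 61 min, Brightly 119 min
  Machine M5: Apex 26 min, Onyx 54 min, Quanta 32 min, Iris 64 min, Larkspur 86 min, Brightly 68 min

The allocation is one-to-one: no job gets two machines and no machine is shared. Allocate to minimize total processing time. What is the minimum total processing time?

Min total: 297 min

This is the linear assignment problem.
Optimal: Apex→Machine M2 (47 min), Onyx→Machine M6 (23 min), Quanta→Machine M4 (38 min), Iris→Machine M3 (74 min), Larkspur→Machine M1 (47 min), Brightly→Machine M5 (68 min) — total 47+23+38+74+47+68 = 297 min.
Next-best assignment: Apex→Machine M2, Onyx→Machine M6, Quanta→Machine M4, Iris→Machine M5, Larkspur→Machine M1, Brightly→Machine M3 = 324 min.
Swapping Onyx↔Iris (Onyx→Machine M3 184 min, Iris→Machine M6 128 min) adds 215.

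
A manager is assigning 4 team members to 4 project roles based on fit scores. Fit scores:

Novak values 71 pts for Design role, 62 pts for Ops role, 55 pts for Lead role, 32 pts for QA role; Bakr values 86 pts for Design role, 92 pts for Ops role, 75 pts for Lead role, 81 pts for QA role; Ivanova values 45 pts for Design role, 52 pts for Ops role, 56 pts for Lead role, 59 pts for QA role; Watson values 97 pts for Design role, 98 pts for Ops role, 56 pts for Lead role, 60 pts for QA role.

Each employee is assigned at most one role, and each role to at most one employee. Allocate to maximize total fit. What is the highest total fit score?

Maximum total: 306 pts

Optimal: Novak→Design role (71 pts), Bakr→QA role (81 pts), Ivanova→Lead role (56 pts), Watson→Ops role (98 pts) — total 71+81+56+98 = 306 pts.
Column-greedy (each role in turn goes to its best remaining employee) gives 277 pts, worse by 29.
Swapping Novak↔Bakr (Novak→QA role 32 pts, Bakr→Design role 86 pts) loses 34.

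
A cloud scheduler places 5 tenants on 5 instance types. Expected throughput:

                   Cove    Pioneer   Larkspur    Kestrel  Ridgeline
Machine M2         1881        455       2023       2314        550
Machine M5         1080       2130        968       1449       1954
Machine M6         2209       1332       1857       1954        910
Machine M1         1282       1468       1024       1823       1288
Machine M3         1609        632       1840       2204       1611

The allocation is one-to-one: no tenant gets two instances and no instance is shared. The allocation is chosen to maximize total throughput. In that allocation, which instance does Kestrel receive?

Optimal: Cove→Machine M6 (2209 ops/s), Pioneer→Machine M1 (1468 ops/s), Larkspur→Machine M2 (2023 ops/s), Kestrel→Machine M3 (2204 ops/s), Ridgeline→Machine M5 (1954 ops/s) — total 2209+1468+2023+2204+1954 = 9858 ops/s.
Column-greedy (each instance in turn goes to its best remaining tenant) gives 9781 ops/s, worse by 77.
Every other assignment is strictly worse.
Kestrel's own top instance is Machine M2 (2314 ops/s), but forcing Kestrel→Machine M2 and reassigning the rest optimally gives only 9785 ops/s — worse by 73.

Kestrel receives Machine M3.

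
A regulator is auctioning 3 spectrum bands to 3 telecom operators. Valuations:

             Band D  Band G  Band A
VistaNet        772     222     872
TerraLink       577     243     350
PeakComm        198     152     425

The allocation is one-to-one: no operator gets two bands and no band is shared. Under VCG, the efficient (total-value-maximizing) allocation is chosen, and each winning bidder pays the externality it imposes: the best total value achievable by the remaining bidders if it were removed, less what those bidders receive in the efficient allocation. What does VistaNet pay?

Efficient allocation: VistaNet→Band A ($872M), TerraLink→Band D ($577M), PeakComm→Band G ($152M); total welfare W = $1601M.
VistaNet receives Band A at value $872M, so the others get W − 872 = $729M.
Without VistaNet: best allocation of the remaining 2 bidders over all 3 bands is TerraLink→Band D ($577M), PeakComm→Band A ($425M), total $1002M.
VCG payment = (others' best without VistaNet) − (others' welfare with VistaNet) = 1002 − 729 = $273M.

VistaNet pays $273M.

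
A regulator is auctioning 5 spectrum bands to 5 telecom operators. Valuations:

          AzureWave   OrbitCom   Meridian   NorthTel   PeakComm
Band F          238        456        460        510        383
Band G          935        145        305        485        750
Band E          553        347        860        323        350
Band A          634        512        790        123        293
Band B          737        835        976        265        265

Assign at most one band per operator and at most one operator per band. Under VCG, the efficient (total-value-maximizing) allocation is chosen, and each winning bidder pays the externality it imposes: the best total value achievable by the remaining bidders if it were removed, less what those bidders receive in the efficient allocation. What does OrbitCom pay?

Efficient allocation: AzureWave→Band A ($634M), OrbitCom→Band B ($835M), Meridian→Band E ($860M), NorthTel→Band F ($510M), PeakComm→Band G ($750M); total welfare W = $3589M.
OrbitCom receives Band B at value $835M, so the others get W − 835 = $2754M.
Without OrbitCom: best allocation of the remaining 4 bidders over all 5 bands is AzureWave→Band A ($634M), Meridian→Band B ($976M), NorthTel→Band F ($510M), PeakComm→Band G ($750M), total $2870M.
VCG payment = (others' best without OrbitCom) − (others' welfare with OrbitCom) = 2870 − 2754 = $116M.

OrbitCom pays $116M.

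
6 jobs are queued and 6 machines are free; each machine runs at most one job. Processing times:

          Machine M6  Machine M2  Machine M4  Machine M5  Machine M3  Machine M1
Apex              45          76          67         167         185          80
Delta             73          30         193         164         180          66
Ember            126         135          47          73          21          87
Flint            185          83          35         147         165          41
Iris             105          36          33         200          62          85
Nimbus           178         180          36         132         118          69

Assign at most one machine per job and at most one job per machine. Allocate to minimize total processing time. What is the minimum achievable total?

Min total: 287 min

Optimal: Apex→Machine M6 (45 min), Delta→Machine M2 (30 min), Ember→Machine M5 (73 min), Flint→Machine M1 (41 min), Iris→Machine M3 (62 min), Nimbus→Machine M4 (36 min) — total 45+30+73+41+62+36 = 287 min.
Column-greedy (each machine in turn goes to its cheapest remaining job) gives 340 min, worse by 53.
Next-best assignment: Apex→Machine M6, Delta→Machine M2, Ember→Machine M3, Flint→Machine M1, Iris→Machine M4, Nimbus→Machine M5 = 302 min.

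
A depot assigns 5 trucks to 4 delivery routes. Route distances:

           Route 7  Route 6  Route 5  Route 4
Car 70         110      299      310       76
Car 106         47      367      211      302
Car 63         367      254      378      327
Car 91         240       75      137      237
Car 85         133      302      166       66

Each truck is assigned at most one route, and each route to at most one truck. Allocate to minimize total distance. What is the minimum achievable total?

Optimal: Car 106→Route 7 (47 km), Car 91→Route 6 (75 km), Car 85→Route 5 (166 km), Car 70→Route 4 (76 km) — total 47+75+166+76 = 364 km.
Row-greedy (each truck in turn takes its cheapest remaining route) gives 514 km, worse by 150.
Next-best assignment: Car 70→Route 7, Car 91→Route 6, Car 106→Route 5, Car 85→Route 4 = 462 km.
Swapping Car 91↔Car 106 (Car 91→Route 7 240 km, Car 106→Route 6 367 km) adds 485.
Every other assignment is strictly worse.

Min total: 364 km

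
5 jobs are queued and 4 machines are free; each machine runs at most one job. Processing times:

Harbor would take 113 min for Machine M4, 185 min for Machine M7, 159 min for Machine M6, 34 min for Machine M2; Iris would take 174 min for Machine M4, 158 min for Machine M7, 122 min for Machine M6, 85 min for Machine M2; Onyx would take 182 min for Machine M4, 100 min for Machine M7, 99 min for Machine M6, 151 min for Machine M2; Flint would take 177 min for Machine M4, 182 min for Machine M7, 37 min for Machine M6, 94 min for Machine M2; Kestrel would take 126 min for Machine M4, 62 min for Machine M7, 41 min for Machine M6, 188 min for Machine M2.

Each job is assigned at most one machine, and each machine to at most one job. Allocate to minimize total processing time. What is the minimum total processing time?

Optimal: Harbor→Machine M4 (113 min), Kestrel→Machine M7 (62 min), Flint→Machine M6 (37 min), Iris→Machine M2 (85 min) — total 113+62+37+85 = 297 min.
Row-greedy (each job in turn takes its cheapest remaining machine) gives 433 min, worse by 136.
No other one-to-one assignment undercuts 297 min.

Minimum total: 297 min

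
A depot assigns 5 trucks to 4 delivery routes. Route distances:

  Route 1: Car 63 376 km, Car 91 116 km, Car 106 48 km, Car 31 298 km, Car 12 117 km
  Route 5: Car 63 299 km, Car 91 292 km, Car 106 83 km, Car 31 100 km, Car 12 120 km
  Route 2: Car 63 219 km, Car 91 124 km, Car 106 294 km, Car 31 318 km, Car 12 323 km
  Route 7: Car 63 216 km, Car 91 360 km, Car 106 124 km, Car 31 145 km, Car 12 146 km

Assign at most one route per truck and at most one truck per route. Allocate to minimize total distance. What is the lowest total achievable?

Optimal: Car 106→Route 1 (48 km), Car 31→Route 5 (100 km), Car 91→Route 2 (124 km), Car 12→Route 7 (146 km) — total 48+100+124+146 = 418 km.
Row-greedy (each truck in turn takes its cheapest remaining route) gives 733 km, worse by 315.
Swapping Car 12↔Car 31 (Car 12→Route 5 120 km, Car 31→Route 7 145 km) adds 19.

Min total: 418 km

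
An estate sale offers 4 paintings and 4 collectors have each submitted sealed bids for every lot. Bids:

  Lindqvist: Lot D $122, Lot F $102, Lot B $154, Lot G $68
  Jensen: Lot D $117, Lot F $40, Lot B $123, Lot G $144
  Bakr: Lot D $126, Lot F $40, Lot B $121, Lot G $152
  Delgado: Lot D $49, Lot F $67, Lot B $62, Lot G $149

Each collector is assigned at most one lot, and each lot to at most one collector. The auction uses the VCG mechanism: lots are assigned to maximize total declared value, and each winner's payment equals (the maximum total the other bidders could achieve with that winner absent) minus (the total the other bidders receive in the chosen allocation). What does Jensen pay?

Jensen pays $52.

Efficient allocation: Lindqvist→Lot F ($102), Jensen→Lot B ($123), Bakr→Lot D ($126), Delgado→Lot G ($149); total welfare W = $500.
Jensen receives Lot B at value $123, so the others get W − 123 = $377.
Without Jensen: best allocation of the remaining 3 bidders over all 4 lots is Lindqvist→Lot B ($154), Bakr→Lot D ($126), Delgado→Lot G ($149), total $429.
VCG payment = (others' best without Jensen) − (others' welfare with Jensen) = 429 − 377 = $52.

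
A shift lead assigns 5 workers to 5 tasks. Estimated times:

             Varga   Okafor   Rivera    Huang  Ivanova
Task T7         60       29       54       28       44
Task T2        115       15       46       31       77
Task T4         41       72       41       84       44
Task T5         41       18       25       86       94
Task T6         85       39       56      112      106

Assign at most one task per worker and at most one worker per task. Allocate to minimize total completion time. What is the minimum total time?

Min total: 180 min

Optimal: Varga→Task T4 (41 min), Okafor→Task T6 (39 min), Rivera→Task T5 (25 min), Huang→Task T2 (31 min), Ivanova→Task T7 (44 min) — total 41+39+25+31+44 = 180 min.
Row-greedy (each worker in turn takes its cheapest remaining task) gives 215 min, worse by 35.
Swapping Okafor↔Rivera (Okafor→Task T5 18 min, Rivera→Task T6 56 min) adds 10.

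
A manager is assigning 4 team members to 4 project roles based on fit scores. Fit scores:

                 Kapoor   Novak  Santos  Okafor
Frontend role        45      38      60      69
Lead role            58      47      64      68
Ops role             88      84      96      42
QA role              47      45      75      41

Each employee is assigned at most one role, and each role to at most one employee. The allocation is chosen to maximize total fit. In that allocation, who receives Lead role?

This is a one-to-one assignment (maximum-weight bipartite matching).
Optimal: Kapoor→Lead role (58 pts), Novak→Ops role (84 pts), Santos→QA role (75 pts), Okafor→Frontend role (69 pts) — total 58+84+75+69 = 286 pts.
No other one-to-one assignment exceeds 286 pts.
Kapoor's own top role is Ops role (88 pts), but forcing Kapoor→Ops role and reassigning the rest optimally gives only 279 pts — worse by 7.

Kapoor receives Lead role.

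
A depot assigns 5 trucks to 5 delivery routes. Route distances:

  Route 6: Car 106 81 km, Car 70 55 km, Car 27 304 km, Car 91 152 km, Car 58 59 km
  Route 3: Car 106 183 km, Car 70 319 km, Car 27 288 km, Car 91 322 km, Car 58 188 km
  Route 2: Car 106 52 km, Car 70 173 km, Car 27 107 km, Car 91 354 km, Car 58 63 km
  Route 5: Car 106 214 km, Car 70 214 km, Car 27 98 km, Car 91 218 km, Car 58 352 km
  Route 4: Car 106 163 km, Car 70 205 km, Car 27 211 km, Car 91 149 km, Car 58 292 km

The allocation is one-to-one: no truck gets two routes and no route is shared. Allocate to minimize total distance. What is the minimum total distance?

Minimum total: 542 km

Optimal: Car 106→Route 2 (52 km), Car 70→Route 6 (55 km), Car 27→Route 5 (98 km), Car 91→Route 4 (149 km), Car 58→Route 3 (188 km) — total 52+55+98+149+188 = 542 km.
Column-greedy (each route in turn goes to its cheapest remaining truck) gives 548 km, worse by 6.
Swapping Car 58↔Car 70 (Car 58→Route 6 59 km, Car 70→Route 3 319 km) adds 135.
Every other assignment is strictly worse.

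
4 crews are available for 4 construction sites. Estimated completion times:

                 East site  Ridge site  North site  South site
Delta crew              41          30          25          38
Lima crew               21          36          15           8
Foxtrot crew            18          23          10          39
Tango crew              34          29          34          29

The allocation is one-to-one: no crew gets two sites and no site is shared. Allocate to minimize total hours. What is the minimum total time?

Minimum total: 80 hours

Optimal: Delta crew→North site (25 hours), Lima crew→South site (8 hours), Foxtrot crew→East site (18 hours), Tango crew→Ridge site (29 hours) — total 25+8+18+29 = 80 hours.
No other one-to-one assignment undercuts 80 hours.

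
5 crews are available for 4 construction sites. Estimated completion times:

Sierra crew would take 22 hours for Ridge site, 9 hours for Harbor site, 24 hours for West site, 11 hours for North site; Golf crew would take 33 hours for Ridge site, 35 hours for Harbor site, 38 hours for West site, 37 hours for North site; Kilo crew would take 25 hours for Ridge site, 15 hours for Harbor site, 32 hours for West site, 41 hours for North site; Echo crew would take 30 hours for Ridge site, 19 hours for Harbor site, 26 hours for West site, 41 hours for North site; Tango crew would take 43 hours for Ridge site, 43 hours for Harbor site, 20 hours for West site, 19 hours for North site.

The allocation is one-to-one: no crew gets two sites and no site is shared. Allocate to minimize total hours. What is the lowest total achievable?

Optimal: Kilo crew→Ridge site (25 hours), Echo crew→Harbor site (19 hours), Tango crew→West site (20 hours), Sierra crew→North site (11 hours) — total 25+19+20+11 = 75 hours.
Column-greedy (each site in turn goes to its cheapest remaining crew) gives 94 hours, worse by 19.

Minimum total: 75 hours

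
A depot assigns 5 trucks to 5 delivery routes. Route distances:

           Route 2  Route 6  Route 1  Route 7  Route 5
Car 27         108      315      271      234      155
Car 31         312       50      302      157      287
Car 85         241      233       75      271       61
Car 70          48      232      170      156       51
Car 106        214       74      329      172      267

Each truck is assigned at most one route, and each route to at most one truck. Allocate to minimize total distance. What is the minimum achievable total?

Minimum total: 456 km

Optimal: Car 27→Route 2 (108 km), Car 31→Route 6 (50 km), Car 85→Route 1 (75 km), Car 70→Route 5 (51 km), Car 106→Route 7 (172 km) — total 108+50+75+51+172 = 456 km.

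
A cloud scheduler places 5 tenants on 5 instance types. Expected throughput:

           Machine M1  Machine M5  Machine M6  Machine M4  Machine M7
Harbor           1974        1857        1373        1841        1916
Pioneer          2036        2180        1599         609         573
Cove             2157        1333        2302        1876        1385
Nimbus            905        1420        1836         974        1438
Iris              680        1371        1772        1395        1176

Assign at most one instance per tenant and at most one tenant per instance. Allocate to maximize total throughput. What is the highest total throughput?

Optimal: Harbor→Machine M7 (1916 ops/s), Pioneer→Machine M5 (2180 ops/s), Cove→Machine M1 (2157 ops/s), Nimbus→Machine M6 (1836 ops/s), Iris→Machine M4 (1395 ops/s) — total 1916+2180+2157+1836+1395 = 9484 ops/s.
Max-entry greedy (repeatedly take the single best remaining cell) gives 9289 ops/s, worse by 195.
Next-best assignment: Harbor→Machine M4, Pioneer→Machine M5, Cove→Machine M1, Nimbus→Machine M7, Iris→Machine M6 = 9388 ops/s.
Every other assignment is strictly worse.

Max total: 9484 ops/s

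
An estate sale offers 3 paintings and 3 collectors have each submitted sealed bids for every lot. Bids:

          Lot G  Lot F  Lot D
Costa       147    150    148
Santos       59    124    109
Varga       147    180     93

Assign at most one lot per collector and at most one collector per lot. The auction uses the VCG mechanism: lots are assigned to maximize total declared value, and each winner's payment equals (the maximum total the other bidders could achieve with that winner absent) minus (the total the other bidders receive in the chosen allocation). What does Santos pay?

Efficient allocation: Costa→Lot G ($147), Santos→Lot D ($109), Varga→Lot F ($180); total welfare W = $436.
Santos receives Lot D at value $109, so the others get W − 109 = $327.
Without Santos: best allocation of the remaining 2 bidders over all 3 lots is Costa→Lot D ($148), Varga→Lot F ($180), total $328.
VCG payment = (others' best without Santos) − (others' welfare with Santos) = 328 − 327 = $1.

Santos pays $1.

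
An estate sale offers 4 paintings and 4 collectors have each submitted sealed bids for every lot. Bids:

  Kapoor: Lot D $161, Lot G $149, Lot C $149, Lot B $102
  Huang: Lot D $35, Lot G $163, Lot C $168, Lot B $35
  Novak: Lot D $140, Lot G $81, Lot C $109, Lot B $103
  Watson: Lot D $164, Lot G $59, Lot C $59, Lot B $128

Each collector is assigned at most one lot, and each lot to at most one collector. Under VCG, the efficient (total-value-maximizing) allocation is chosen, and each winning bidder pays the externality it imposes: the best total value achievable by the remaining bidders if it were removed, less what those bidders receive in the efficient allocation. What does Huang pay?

Huang pays $5.

Efficient allocation: Kapoor→Lot G ($149), Huang→Lot C ($168), Novak→Lot D ($140), Watson→Lot B ($128); total welfare W = $585.
Huang receives Lot C at value $168, so the others get W − 168 = $417.
Without Huang: best allocation of the remaining 3 bidders over all 4 lots is Kapoor→Lot G ($149), Novak→Lot C ($109), Watson→Lot D ($164), total $422.
VCG payment = (others' best without Huang) − (others' welfare with Huang) = 422 − 417 = $5.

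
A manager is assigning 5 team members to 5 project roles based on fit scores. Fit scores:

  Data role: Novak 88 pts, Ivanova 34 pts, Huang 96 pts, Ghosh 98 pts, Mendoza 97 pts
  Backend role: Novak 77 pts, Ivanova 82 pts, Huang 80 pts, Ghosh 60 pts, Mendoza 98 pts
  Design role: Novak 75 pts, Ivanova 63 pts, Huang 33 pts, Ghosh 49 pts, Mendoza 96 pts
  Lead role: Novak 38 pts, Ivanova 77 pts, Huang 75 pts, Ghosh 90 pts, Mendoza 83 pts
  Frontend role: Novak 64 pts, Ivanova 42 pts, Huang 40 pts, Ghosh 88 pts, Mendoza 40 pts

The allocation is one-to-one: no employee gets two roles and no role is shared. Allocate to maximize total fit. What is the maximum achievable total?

Optimal: Novak→Backend role (77 pts), Ivanova→Lead role (77 pts), Huang→Data role (96 pts), Ghosh→Frontend role (88 pts), Mendoza→Design role (96 pts) — total 77+77+96+88+96 = 434 pts.
Column-greedy (each role in turn goes to its best remaining employee) gives 388 pts, worse by 46.
Swapping Huang↔Ivanova (Huang→Lead role 75 pts, Ivanova→Data role 34 pts) loses 64.

Maximum total: 434 pts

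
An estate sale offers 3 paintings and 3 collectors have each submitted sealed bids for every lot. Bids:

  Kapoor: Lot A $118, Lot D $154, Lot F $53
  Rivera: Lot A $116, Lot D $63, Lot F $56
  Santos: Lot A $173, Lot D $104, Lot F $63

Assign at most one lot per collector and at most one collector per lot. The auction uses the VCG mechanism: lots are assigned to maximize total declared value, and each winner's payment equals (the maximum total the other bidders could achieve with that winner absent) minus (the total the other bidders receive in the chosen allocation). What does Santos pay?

Santos pays $60.

Efficient allocation: Kapoor→Lot D ($154), Rivera→Lot F ($56), Santos→Lot A ($173); total welfare W = $383.
Santos receives Lot A at value $173, so the others get W − 173 = $210.
Without Santos: best allocation of the remaining 2 bidders over all 3 lots is Kapoor→Lot D ($154), Rivera→Lot A ($116), total $270.
VCG payment = (others' best without Santos) − (others' welfare with Santos) = 270 − 210 = $60.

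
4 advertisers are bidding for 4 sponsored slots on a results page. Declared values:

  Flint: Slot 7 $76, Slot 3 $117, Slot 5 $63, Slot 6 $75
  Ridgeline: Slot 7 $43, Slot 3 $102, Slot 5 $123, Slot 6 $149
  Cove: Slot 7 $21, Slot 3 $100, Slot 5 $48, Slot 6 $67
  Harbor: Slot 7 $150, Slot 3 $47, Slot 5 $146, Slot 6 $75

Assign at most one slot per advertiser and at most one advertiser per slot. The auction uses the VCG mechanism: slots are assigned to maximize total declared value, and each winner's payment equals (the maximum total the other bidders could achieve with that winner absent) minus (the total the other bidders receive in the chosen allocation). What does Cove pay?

Cove pays $45.

Efficient allocation: Flint→Slot 7 ($76), Ridgeline→Slot 6 ($149), Cove→Slot 3 ($100), Harbor→Slot 5 ($146); total welfare W = $471.
Cove receives Slot 3 at value $100, so the others get W − 100 = $371.
Without Cove: best allocation of the remaining 3 bidders over all 4 slots is Flint→Slot 3 ($117), Ridgeline→Slot 6 ($149), Harbor→Slot 7 ($150), total $416.
VCG payment = (others' best without Cove) − (others' welfare with Cove) = 416 − 371 = $45.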